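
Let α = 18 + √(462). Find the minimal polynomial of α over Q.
m_α(x) = x^2 - 36x - 138

From α - 18 = √(462), squaring gives (α - 18)^2 = 462, i.e. α^2 - 36α + 324 = 462, so α^2 - 36α - 138 = 0. The discriminant of x^2 - 36x - 138 is (-36)^2 - 4·(-138) = 1296 + 552 = 1848, and 4·(462) is not a perfect square in Q since 462 is squarefree and ≠ 1. Hence x^2 - 36x - 138 is irreducible over Q and is the minimal polynomial of α.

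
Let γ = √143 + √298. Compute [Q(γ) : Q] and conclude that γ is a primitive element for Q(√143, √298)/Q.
[Q(γ) : Q] = 4 (equivalently, Q(γ) = Q(√143, √298))

Obviously Q(γ) ⊆ Q(√143, √298), and [Q(√143, √298):Q] = 4 (since 143, 298 are distinct squarefree integers > 1 with 42614 not a perfect square). To show equality we compute the minimal polynomial of γ. From γ = √143 + √298: γ^2 = 143 + 2√(42614) + 298 = 441 + 2√(42614), so γ^2 - 441 = 2√(42614); squaring, (γ^2 - 441)^2 = 4·42614, i.e. γ^4 - 882γ^2 + 194481 - 170456 = 0, i.e. γ^4 - 882γ^2 + 24025 = 0. So γ is a root of x^4 - 882x^2 + 24025. This polynomial is irreducible over Q: it has no rational root (each ±√143 ± √298 is irrational), and any factorization into two quadratics over Q would force √(42614) ∈ Q (pairing opposite roots) or √143, √298 ∈ Q (other pairings), all impossible. Hence [Q(γ):Q] = 4 = [Q(√143, √298):Q], so Q(γ) = Q(√143, √298).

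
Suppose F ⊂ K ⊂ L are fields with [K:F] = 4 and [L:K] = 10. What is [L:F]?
[L:F] = 40

The tower law says that for any tower of field extensions F ⊂ K ⊂ L with finite degrees, [L:F] = [L:K] · [K:F]. Here this gives [L:F] = 10 · 4 = 40.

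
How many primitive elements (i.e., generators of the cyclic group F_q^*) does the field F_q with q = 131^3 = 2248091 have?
There are φ(2248090) = 830016 primitive elements

F_q^* is cyclic of order q - 1 = 2248090. A cyclic group of order m has exactly φ(m) generators. Here m = 2248090 = 2 · 5 · 13 · 17293, so the number of primitive elements is φ(2248090) = 830016.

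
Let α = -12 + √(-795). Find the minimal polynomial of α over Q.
m_α(x) = x^2 + 24x + 939

From α + 12 = √(-795), squaring gives (α + 12)^2 = -795, i.e. α^2 + 24α + 144 = -795, so α^2 + 24α + 939 = 0. The discriminant of x^2 + 24x + 939 is (24)^2 - 4·(939) = 576 - 3756 = -3180, and 4·(-795) is not a perfect square in Q since -795 is squarefree and ≠ 1. Hence x^2 + 24x + 939 is irreducible over Q and is the minimal polynomial of α.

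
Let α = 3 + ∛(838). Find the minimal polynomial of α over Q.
m_α(x) = x^3 - 9x^2 + 27x - 865

Set β = α - 3 = ∛(838), so β^3 = 838. Then (α - 3)^3 - 838 = 0, i.e. α is a root of g(x) = (x - 3)^3 - 838 = x^3 - 9x^2 + 27x - 865. Since g(x) = h(x - 3) where h(x) = x^3 - 838, and h is irreducible over Q (because 838 is not a perfect cube, so h has no rational root, and a monic cubic with no rational root is irreducible), g is also irreducible (irreducibility is preserved under the substitution x → x - 3). Hence m_α(x) = x^3 - 9x^2 + 27x - 865.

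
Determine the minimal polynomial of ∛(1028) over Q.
m_α(x) = x^3 - 1028

α satisfies α^3 = 1028, so x^3 - 1028 annihilates α. By the rational root test, a rational root p/q (in lowest terms) of x^3 - 1028 would satisfy p^3 = 1028 q^3, forcing q = 1 and p^3 = 1028; but 1028 is not a perfect cube, contradiction. A monic cubic over Q with no rational root is irreducible (any nontrivial factorization would include a linear factor). Hence x^3 - 1028 is the minimal polynomial of α, and in particular [Q(α):Q] = 3.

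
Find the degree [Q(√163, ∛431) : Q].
[Q(√163, ∛431) : Q] = 6

Let L = Q(√163, ∛431). Since Q(√163) ⊂ L and [Q(√163):Q] = 2, the tower law gives 2 | [L:Q]. Likewise Q(∛431) ⊂ L with [Q(∛431):Q] = 3 (because 431 is not a perfect cube), so 3 | [L:Q]. As gcd(2,3) = 1, [L:Q] is divisible by 6. Conversely L is generated over Q by √163 and ∛431, so [L:Q] ≤ 2·3 = 6. Therefore [Q(√163, ∛431) : Q] = 6.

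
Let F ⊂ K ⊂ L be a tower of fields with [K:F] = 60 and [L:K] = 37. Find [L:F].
[L:F] = 2220

The tower law says that for any tower of field extensions F ⊂ K ⊂ L with finite degrees, [L:F] = [L:K] · [K:F]. Here this gives [L:F] = 37 · 60 = 2220.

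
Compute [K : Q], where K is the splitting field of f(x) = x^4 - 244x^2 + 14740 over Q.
[K : Q] = 4

Solving the quadratic in x^2: x^2 = (244 ± √(244^2 - 4·14740))/2 = (244 ± √576)/2 = (244 ± 24)/2, giving x^2 = 110 or x^2 = 134. So f(x) = (x^2 - 110)(x^2 - 134) and the roots of f are ±√110, ±√134. Hence the splitting field is K = Q(√110, √134). Since 110 and 134 are distinct squarefree integers > 1, their product 14740 is not a perfect square, so √134 ∉ Q(√110). By the tower law [K:Q] = [Q(√110,√134):Q(√110)] · [Q(√110):Q] = 2 · 2 = 4.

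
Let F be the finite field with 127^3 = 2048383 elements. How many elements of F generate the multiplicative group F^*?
There are φ(2048382) = 585144 primitive elements

F_q^* is cyclic of order q - 1 = 2048382. A cyclic group of order m has exactly φ(m) generators. Here m = 2048382 = 2 · 3^3 · 7 · 5419, so the number of primitive elements is φ(2048382) = 585144.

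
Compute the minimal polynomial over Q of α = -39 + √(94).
m_α(x) = x^2 + 78x + 1427

From α + 39 = √(94), squaring gives (α + 39)^2 = 94, i.e. α^2 + 78α + 1521 = 94, so α^2 + 78α + 1427 = 0. The discriminant of x^2 + 78x + 1427 is (78)^2 - 4·(1427) = 6084 - 5708 = 376, and 4·(94) is not a perfect square in Q since 94 is squarefree and ≠ 1. Hence x^2 + 78x + 1427 is irreducible over Q and is the minimal polynomial of α.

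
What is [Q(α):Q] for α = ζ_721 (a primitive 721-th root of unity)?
[Q(α):Q] = 612

The minimal polynomial of ζ_721 over Q is the 721-th cyclotomic polynomial Φ_721(x), which is irreducible over Q and has degree φ(721) = 612. Hence [Q(α):Q] = φ(721) = 612.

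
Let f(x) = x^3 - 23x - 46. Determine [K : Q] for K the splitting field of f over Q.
[K : Q] = 6

By the rational root test, any rational root of the monic integer polynomial f(x) = x^3 - 23x - 46 must be an integer dividing the constant term -46, i.e. one of ±{1, 2, 23, 46}. Evaluating: f(1) = -68, f(-1) = -24, f(2) = -84, f(-2) = -8, f(23) = 11592, f(-23) = -11684, f(46) = 96232, f(-46) = -96324; none is 0, so f has no rational root and is therefore irreducible over Q (a cubic with no linear factor over a field is irreducible). For an irreducible cubic, the Galois group is A_3 or S_3 according as the discriminant disc(f) = -4a^3 - 27b^2 = -4·(-23)^3 - 27·(-46)^2 = -8464 is or is not a square in Q. Here disc(f) = -8464 is not a perfect square in Q, so the Galois group of f over Q is not contained in A_3 and must be all of S_3. The splitting field has degree |S_3| = 6 over Q, so [K : Q] = 6.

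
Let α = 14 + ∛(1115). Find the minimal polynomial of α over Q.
m_α(x) = x^3 - 42x^2 + 588x - 3859

Set β = α - 14 = ∛(1115), so β^3 = 1115. Then (α - 14)^3 - 1115 = 0, i.e. α is a root of g(x) = (x - 14)^3 - 1115 = x^3 - 42x^2 + 588x - 3859. Since g(x) = h(x - 14) where h(x) = x^3 - 1115, and h is irreducible over Q (because 1115 is not a perfect cube, so h has no rational root, and a monic cubic with no rational root is irreducible), g is also irreducible (irreducibility is preserved under the substitution x → x - 14). Hence m_α(x) = x^3 - 42x^2 + 588x - 3859.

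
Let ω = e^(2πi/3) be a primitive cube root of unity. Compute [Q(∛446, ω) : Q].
[Q(∛446, ω) : Q] = 6

[Q(∛446):Q] = 3 (min poly x^3 - 446, irreducible since 446 is not a perfect cube). [Q(ω):Q] = 2 (min poly x^2 + x + 1). Since Q(∛446) ⊂ R and ω ∉ R, we have ω ∉ Q(∛446), so x^2 + x + 1 remains irreducible over Q(∛446) and [Q(∛446, ω) : Q(∛446)] = 2. By the tower law, [Q(∛446, ω) : Q] = 3 · 2 = 6. (In fact Q(∛446, ω) is the splitting field of x^3 - 446 over Q.)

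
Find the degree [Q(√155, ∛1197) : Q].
[Q(√155, ∛1197) : Q] = 6

Let L = Q(√155, ∛1197). Since Q(√155) ⊂ L and [Q(√155):Q] = 2, the tower law gives 2 | [L:Q]. Likewise Q(∛1197) ⊂ L with [Q(∛1197):Q] = 3 (because 1197 is not a perfect cube), so 3 | [L:Q]. As gcd(2,3) = 1, [L:Q] is divisible by 6. Conversely L is generated over Q by √155 and ∛1197, so [L:Q] ≤ 2·3 = 6. Therefore [Q(√155, ∛1197) : Q] = 6.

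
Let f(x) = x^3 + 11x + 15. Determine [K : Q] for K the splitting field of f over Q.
[K : Q] = 6

By the rational root test, any rational root of the monic integer polynomial f(x) = x^3 + 11x + 15 must be an integer dividing the constant term 15, i.e. one of ±{1, 3, 5, 15}. Evaluating: f(1) = 27, f(-1) = 3, f(3) = 75, f(-3) = -45, f(5) = 195, f(-5) = -165, f(15) = 3555, f(-15) = -3525; none is 0, so f has no rational root and is therefore irreducible over Q (a cubic with no linear factor over a field is irreducible). For an irreducible cubic, the Galois group is A_3 or S_3 according as the discriminant disc(f) = -4a^3 - 27b^2 = -4·(11)^3 - 27·(15)^2 = -11399 is or is not a square in Q. Here disc(f) = -11399 is not a perfect square in Q, so the Galois group of f over Q is not contained in A_3 and must be all of S_3. The splitting field has degree |S_3| = 6 over Q, so [K : Q] = 6.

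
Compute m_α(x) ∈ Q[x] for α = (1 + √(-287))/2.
m_α(x) = x^2 - x + 72

From 2α - 1 = √(-287), squaring gives (2α - 1)^2 = -287, i.e. 4α^2 - 4α + 1 = -287, so α^2 - α + (1 + 287)/4 = 0. Since -287 ≡ 1 (mod 4), (1 + 287)/4 = 72 ∈ Z. The polynomial x^2 - x + 72 has discriminant 1 - 4·(72) = -287, which is not a perfect square in Q (d = -287 is squarefree and ≠ 1), so x^2 - x + 72 is irreducible over Q. It is the minimal polynomial of α.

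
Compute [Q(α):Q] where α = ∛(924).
[Q(α):Q] = 3

The minimal polynomial of α is x^3 - 924, irreducible over Q since 924 is not a perfect cube (so x^3 - 924 has no rational root). Hence [Q(α):Q] = deg(m_α) = 3.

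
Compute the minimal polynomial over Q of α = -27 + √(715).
m_α(x) = x^2 + 54x + 14

From α + 27 = √(715), squaring gives (α + 27)^2 = 715, i.e. α^2 + 54α + 729 = 715, so α^2 + 54α + 14 = 0. The discriminant of x^2 + 54x + 14 is (54)^2 - 4·(14) = 2916 - 56 = 2860, and 4·(715) is not a perfect square in Q since 715 is squarefree and ≠ 1. Hence x^2 + 54x + 14 is irreducible over Q and is the minimal polynomial of α.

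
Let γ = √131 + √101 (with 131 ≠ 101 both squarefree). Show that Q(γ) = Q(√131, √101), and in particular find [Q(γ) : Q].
[Q(γ) : Q] = 4 (equivalently, Q(γ) = Q(√131, √101))

Obviously Q(γ) ⊆ Q(√131, √101), and [Q(√131, √101):Q] = 4 (since 131, 101 are distinct squarefree integers > 1 with 13231 not a perfect square). To show equality we compute the minimal polynomial of γ. From γ = √131 + √101: γ^2 = 131 + 2√(13231) + 101 = 232 + 2√(13231), so γ^2 - 232 = 2√(13231); squaring, (γ^2 - 232)^2 = 4·13231, i.e. γ^4 - 464γ^2 + 53824 - 52924 = 0, i.e. γ^4 - 464γ^2 + 900 = 0. So γ is a root of x^4 - 464x^2 + 900. This polynomial is irreducible over Q: it has no rational root (each ±√131 ± √101 is irrational), and any factorization into two quadratics over Q would force √(13231) ∈ Q (pairing opposite roots) or √131, √101 ∈ Q (other pairings), all impossible. Hence [Q(γ):Q] = 4 = [Q(√131, √101):Q], so Q(γ) = Q(√131, √101).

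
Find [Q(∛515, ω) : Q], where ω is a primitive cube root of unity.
[Q(∛515, ω) : Q] = 6

[Q(∛515):Q] = 3 (min poly x^3 - 515, irreducible since 515 is not a perfect cube). [Q(ω):Q] = 2 (min poly x^2 + x + 1). Since Q(∛515) ⊂ R and ω ∉ R, we have ω ∉ Q(∛515), so x^2 + x + 1 remains irreducible over Q(∛515) and [Q(∛515, ω) : Q(∛515)] = 2. By the tower law, [Q(∛515, ω) : Q] = 3 · 2 = 6. (In fact Q(∛515, ω) is the splitting field of x^3 - 515 over Q.)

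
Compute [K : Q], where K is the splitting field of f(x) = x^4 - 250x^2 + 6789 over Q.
[K : Q] = 4

Solving the quadratic in x^2: x^2 = (250 ± √(250^2 - 4·6789))/2 = (250 ± √35344)/2 = (250 ± 188)/2, giving x^2 = 31 or x^2 = 219. So f(x) = (x^2 - 31)(x^2 - 219) and the roots of f are ±√31, ±√219. Hence the splitting field is K = Q(√31, √219). Since 31 and 219 are distinct squarefree integers > 1, their product 6789 is not a perfect square, so √219 ∉ Q(√31). By the tower law [K:Q] = [Q(√31,√219):Q(√31)] · [Q(√31):Q] = 2 · 2 = 4.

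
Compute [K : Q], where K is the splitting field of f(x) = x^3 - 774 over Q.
[K : Q] = 6

The roots of x^3 - 774 are ∛774, ω∛774, ω^2∛774 where ω = e^(2πi/3) is a primitive cube root of unity, so K = Q(∛774, ω). Now [Q(∛774):Q] = 3 (since 774 is not a perfect cube, x^3 - 774 is irreducible) and [Q(ω):Q] = 2. Both 2 and 3 divide [K:Q], and [K:Q] ≤ 3·2 = 6, so [K:Q] = 6. (Equivalently: Q(∛774) ⊂ R but ω ∉ R, so [K : Q(∛774)] = 2.)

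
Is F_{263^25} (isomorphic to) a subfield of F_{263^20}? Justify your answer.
No: F_{263^25} is not a subfield of F_{263^20}

F_{p^m} embeds in F_{p^n} iff m | n. Here 25 ∤ 20 (since 20 = 0·25 + 20 with remainder 20 ≠ 0), so F_{263^25} is not a subfield of F_{263^20}. Equivalently: if it were, the tower law would give 25 = [F_{263^25}:F_263] dividing [F_{263^20}:F_263] = 20, contradiction.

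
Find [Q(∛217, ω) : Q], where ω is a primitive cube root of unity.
[Q(∛217, ω) : Q] = 6

[Q(∛217):Q] = 3 (min poly x^3 - 217, irreducible since 217 is not a perfect cube). [Q(ω):Q] = 2 (min poly x^2 + x + 1). Since Q(∛217) ⊂ R and ω ∉ R, we have ω ∉ Q(∛217), so x^2 + x + 1 remains irreducible over Q(∛217) and [Q(∛217, ω) : Q(∛217)] = 2. By the tower law, [Q(∛217, ω) : Q] = 3 · 2 = 6. (In fact Q(∛217, ω) is the splitting field of x^3 - 217 over Q.)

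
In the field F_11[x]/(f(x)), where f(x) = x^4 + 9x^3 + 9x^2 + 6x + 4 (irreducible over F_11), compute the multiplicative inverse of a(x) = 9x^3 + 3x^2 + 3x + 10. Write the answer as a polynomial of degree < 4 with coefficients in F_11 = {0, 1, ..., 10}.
a(x)^(-1) ≡ 6x^3 + 2x^2 + 5x + 9 (mod f(x))

Since f is irreducible over F_11, F_11[x]/(f) is a field and a(x) ≠ 0 has an inverse. Apply the extended Euclidean algorithm to f(x) and a(x) in F_11[x]: f(x) = (5x + 3)·a(x) + (7x^2 + 2x + 7);  a(x) = (6x + 5)·(7x^2 + 2x + 7) + (6x + 8);  (7x^2 + 2x + 7) = (3x)·(6x + 8) + (7). The last nonzero remainder is the constant 7 = gcd(f, a) in F_11. Back-substituting through the division chain expresses 7 = s(x)·a(x) + t(x)·f(x) with s(x) ≡ 9x^3 + 3x^2 + 2x + 8 (mod f), so (9x^3 + 3x^2 + 2x + 8)·a(x) ≡ 7 (mod f). Multiplying by 7^(-1) ≡ 8 in F_11 gives a(x)^(-1) ≡ 8·(9x^3 + 3x^2 + 2x + 8) ≡ 6x^3 + 2x^2 + 5x + 9 (mod f). Check: (9x^3 + 3x^2 + 3x + 10)·(6x^3 + 2x^2 + 5x + 9) = 10x^6 + 3x^5 + 3x^4 + 8x^3 + 7x^2 + 2 ≡ 1 (mod x^4 + 9x^3 + 9x^2 + 6x + 4).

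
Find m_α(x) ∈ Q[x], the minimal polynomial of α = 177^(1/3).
m_α(x) = x^3 - 177

α satisfies α^3 = 177, so x^3 - 177 annihilates α. By the rational root test, a rational root p/q (in lowest terms) of x^3 - 177 would satisfy p^3 = 177 q^3, forcing q = 1 and p^3 = 177; but 177 is not a perfect cube, contradiction. A monic cubic over Q with no rational root is irreducible (any nontrivial factorization would include a linear factor). Hence x^3 - 177 is the minimal polynomial of α, and in particular [Q(α):Q] = 3.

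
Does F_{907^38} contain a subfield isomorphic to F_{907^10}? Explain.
No: F_{907^10} is not a subfield of F_{907^38}

F_{p^m} embeds in F_{p^n} iff m | n. Here 10 ∤ 38 (since 38 = 3·10 + 8 with remainder 8 ≠ 0), so F_{907^10} is not a subfield of F_{907^38}. Equivalently: if it were, the tower law would give 10 = [F_{907^10}:F_907] dividing [F_{907^38}:F_907] = 38, contradiction.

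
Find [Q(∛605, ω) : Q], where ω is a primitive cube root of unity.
[Q(∛605, ω) : Q] = 6

[Q(∛605):Q] = 3 (min poly x^3 - 605, irreducible since 605 is not a perfect cube). [Q(ω):Q] = 2 (min poly x^2 + x + 1). Since Q(∛605) ⊂ R and ω ∉ R, we have ω ∉ Q(∛605), so x^2 + x + 1 remains irreducible over Q(∛605) and [Q(∛605, ω) : Q(∛605)] = 2. By the tower law, [Q(∛605, ω) : Q] = 3 · 2 = 6. (In fact Q(∛605, ω) is the splitting field of x^3 - 605 over Q.)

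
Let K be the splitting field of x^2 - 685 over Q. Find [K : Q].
[K : Q] = 2

f(x) = x^2 - 685 factors as (x - √685)(x + √685). The splitting field is K = Q(√685). Since 685 is squarefree and > 1, it is not a perfect square, so x^2 - 685 is irreducible over Q and [Q(√685) : Q] = 2. Hence [K : Q] = 2.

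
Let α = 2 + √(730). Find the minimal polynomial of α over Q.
m_α(x) = x^2 - 4x - 726

From α - 2 = √(730), squaring gives (α - 2)^2 = 730, i.e. α^2 - 4α + 4 = 730, so α^2 - 4α - 726 = 0. The discriminant of x^2 - 4x - 726 is (-4)^2 - 4·(-726) = 16 + 2904 = 2920, and 4·(730) is not a perfect square in Q since 730 is squarefree and ≠ 1. Hence x^2 - 4x - 726 is irreducible over Q and is the minimal polynomial of α.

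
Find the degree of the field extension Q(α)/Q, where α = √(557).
[Q(α):Q] = 2

[Q(α):Q] equals the degree of the minimal polynomial of α. Here α^2 = 557 and x^2 - 557 is irreducible (d = 557 is squarefree, ≠ 1, hence not a square), so deg(m_α) = 2. Thus [Q(α):Q] = 2.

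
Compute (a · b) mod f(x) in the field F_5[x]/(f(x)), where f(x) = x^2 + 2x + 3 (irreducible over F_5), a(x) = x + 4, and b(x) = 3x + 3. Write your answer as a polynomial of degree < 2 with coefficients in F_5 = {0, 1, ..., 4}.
a · b ≡ 4x + 3 (mod f(x))

Multiply in F_5[x]: a(x)·b(x) = (x + 4)·(3x + 3) = 3x^2 + 2. This has degree ≥ 2, so divide by f(x) over F_5: 3x^2 + 2 = (3)·(x^2 + 2x + 3) + (4x + 3). Hence a·b ≡ 4x + 3 (mod f). (F_5[x]/(f) is a field with 5^2 = 25 elements since f is irreducible of degree 2.)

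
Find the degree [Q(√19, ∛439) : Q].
[Q(√19, ∛439) : Q] = 6

Let L = Q(√19, ∛439). Since Q(√19) ⊂ L and [Q(√19):Q] = 2, the tower law gives 2 | [L:Q]. Likewise Q(∛439) ⊂ L with [Q(∛439):Q] = 3 (because 439 is not a perfect cube), so 3 | [L:Q]. As gcd(2,3) = 1, [L:Q] is divisible by 6. Conversely L is generated over Q by √19 and ∛439, so [L:Q] ≤ 2·3 = 6. Therefore [Q(√19, ∛439) : Q] = 6.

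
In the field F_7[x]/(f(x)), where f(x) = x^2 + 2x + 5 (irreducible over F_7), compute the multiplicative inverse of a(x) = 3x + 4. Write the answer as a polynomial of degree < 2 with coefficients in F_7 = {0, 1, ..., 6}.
a(x)^(-1) ≡ 2x + 6 (mod f(x))

Since f is irreducible over F_7, F_7[x]/(f) is a field and a(x) ≠ 0 has an inverse. Apply the extended Euclidean algorithm to f(x) and a(x) in F_7[x]: f(x) = (5x + 1)·a(x) + (1). The last nonzero remainder is the constant 1 = gcd(f, a) in F_7. Back-substituting through the division chain expresses 1 = s(x)·a(x) + t(x)·f(x) with s(x) ≡ 2x + 6 (mod f), so a(x)^(-1) ≡ s(x) = 2x + 6 (mod f). Check: (3x + 4)·(2x + 6) = 6x^2 + 5x + 3 ≡ 1 (mod x^2 + 2x + 5).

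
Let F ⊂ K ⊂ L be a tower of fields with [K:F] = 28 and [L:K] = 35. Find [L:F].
[L:F] = 980

The tower law says that for any tower of field extensions F ⊂ K ⊂ L with finite degrees, [L:F] = [L:K] · [K:F]. Here this gives [L:F] = 35 · 28 = 980.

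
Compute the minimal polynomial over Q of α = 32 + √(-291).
m_α(x) = x^2 - 64x + 1315

From α - 32 = √(-291), squaring gives (α - 32)^2 = -291, i.e. α^2 - 64α + 1024 = -291, so α^2 - 64α + 1315 = 0. The discriminant of x^2 - 64x + 1315 is (-64)^2 - 4·(1315) = 4096 - 5260 = -1164, and 4·(-291) is not a perfect square in Q since -291 is squarefree and ≠ 1. Hence x^2 - 64x + 1315 is irreducible over Q and is the minimal polynomial of α.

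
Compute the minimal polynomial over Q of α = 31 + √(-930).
m_α(x) = x^2 - 62x + 1891

From α - 31 = √(-930), squaring gives (α - 31)^2 = -930, i.e. α^2 - 62α + 961 = -930, so α^2 - 62α + 1891 = 0. The discriminant of x^2 - 62x + 1891 is (-62)^2 - 4·(1891) = 3844 - 7564 = -3720, and 4·(-930) is not a perfect square in Q since -930 is squarefree and ≠ 1. Hence x^2 - 62x + 1891 is irreducible over Q and is the minimal polynomial of α.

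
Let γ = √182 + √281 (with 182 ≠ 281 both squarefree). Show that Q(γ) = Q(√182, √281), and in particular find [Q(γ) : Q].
[Q(γ) : Q] = 4 (equivalently, Q(γ) = Q(√182, √281))

Obviously Q(γ) ⊆ Q(√182, √281), and [Q(√182, √281):Q] = 4 (since 182, 281 are distinct squarefree integers > 1 with 51142 not a perfect square). To show equality we compute the minimal polynomial of γ. From γ = √182 + √281: γ^2 = 182 + 2√(51142) + 281 = 463 + 2√(51142), so γ^2 - 463 = 2√(51142); squaring, (γ^2 - 463)^2 = 4·51142, i.e. γ^4 - 926γ^2 + 214369 - 204568 = 0, i.e. γ^4 - 926γ^2 + 9801 = 0. So γ is a root of x^4 - 926x^2 + 9801. This polynomial is irreducible over Q: it has no rational root (each ±√182 ± √281 is irrational), and any factorization into two quadratics over Q would force √(51142) ∈ Q (pairing opposite roots) or √182, √281 ∈ Q (other pairings), all impossible. Hence [Q(γ):Q] = 4 = [Q(√182, √281):Q], so Q(γ) = Q(√182, √281).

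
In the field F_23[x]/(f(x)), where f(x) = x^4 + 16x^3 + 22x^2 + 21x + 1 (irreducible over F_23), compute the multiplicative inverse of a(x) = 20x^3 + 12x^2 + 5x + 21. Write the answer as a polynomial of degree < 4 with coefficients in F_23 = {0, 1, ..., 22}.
a(x)^(-1) ≡ 5x^3 + 17x^2 + x (mod f(x))

Since f is irreducible over F_23, F_23[x]/(f) is a field and a(x) ≠ 0 has an inverse. Apply the extended Euclidean algorithm to f(x) and a(x) in F_23[x]: f(x) = (15x + 1)·a(x) + (4x^2 + 3);  a(x) = (5x + 3)·(4x^2 + 3) + (13x + 12);  (4x^2 + 3) = (18x + 17)·(13x + 12) + (6). The last nonzero remainder is the constant 6 = gcd(f, a) in F_23. Back-substituting through the division chain expresses 6 = s(x)·a(x) + t(x)·f(x) with s(x) ≡ 7x^3 + 10x^2 + 6x (mod f), so (7x^3 + 10x^2 + 6x)·a(x) ≡ 6 (mod f). Multiplying by 6^(-1) ≡ 4 in F_23 gives a(x)^(-1) ≡ 4·(7x^3 + 10x^2 + 6x) ≡ 5x^3 + 17x^2 + x (mod f). Check: (20x^3 + 12x^2 + 5x + 21)·(5x^3 + 17x^2 + x) = 8x^6 + 9x^5 + 19x^4 + 18x^3 + 17x^2 + 21x ≡ 1 (mod x^4 + 16x^3 + 22x^2 + 21x + 1).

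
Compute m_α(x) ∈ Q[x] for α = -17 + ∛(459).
m_α(x) = x^3 + 51x^2 + 867x + 4454

Set β = α + 17 = ∛(459), so β^3 = 459. Then (α + 17)^3 - 459 = 0, i.e. α is a root of g(x) = (x + 17)^3 - 459 = x^3 + 51x^2 + 867x + 4454. Since g(x) = h(x + 17) where h(x) = x^3 - 459, and h is irreducible over Q (because 459 is not a perfect cube, so h has no rational root, and a monic cubic with no rational root is irreducible), g is also irreducible (irreducibility is preserved under the substitution x → x + 17). Hence m_α(x) = x^3 + 51x^2 + 867x + 4454.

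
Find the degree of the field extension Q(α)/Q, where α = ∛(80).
[Q(α):Q] = 3

The minimal polynomial of α is x^3 - 80, irreducible over Q since 80 is not a perfect cube (so x^3 - 80 has no rational root). Hence [Q(α):Q] = deg(m_α) = 3.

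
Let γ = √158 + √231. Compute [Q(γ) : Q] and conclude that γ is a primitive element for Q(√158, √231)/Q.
[Q(γ) : Q] = 4 (equivalently, Q(γ) = Q(√158, √231))

Obviously Q(γ) ⊆ Q(√158, √231), and [Q(√158, √231):Q] = 4 (since 158, 231 are distinct squarefree integers > 1 with 36498 not a perfect square). To show equality we compute the minimal polynomial of γ. From γ = √158 + √231: γ^2 = 158 + 2√(36498) + 231 = 389 + 2√(36498), so γ^2 - 389 = 2√(36498); squaring, (γ^2 - 389)^2 = 4·36498, i.e. γ^4 - 778γ^2 + 151321 - 145992 = 0, i.e. γ^4 - 778γ^2 + 5329 = 0. So γ is a root of x^4 - 778x^2 + 5329. This polynomial is irreducible over Q: it has no rational root (each ±√158 ± √231 is irrational), and any factorization into two quadratics over Q would force √(36498) ∈ Q (pairing opposite roots) or √158, √231 ∈ Q (other pairings), all impossible. Hence [Q(γ):Q] = 4 = [Q(√158, √231):Q], so Q(γ) = Q(√158, √231).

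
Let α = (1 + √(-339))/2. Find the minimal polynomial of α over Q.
m_α(x) = x^2 - x + 85

From 2α - 1 = √(-339), squaring gives (2α - 1)^2 = -339, i.e. 4α^2 - 4α + 1 = -339, so α^2 - α + (1 + 339)/4 = 0. Since -339 ≡ 1 (mod 4), (1 + 339)/4 = 85 ∈ Z. The polynomial x^2 - x + 85 has discriminant 1 - 4·(85) = -339, which is not a perfect square in Q (d = -339 is squarefree and ≠ 1), so x^2 - x + 85 is irreducible over Q. It is the minimal polynomial of α.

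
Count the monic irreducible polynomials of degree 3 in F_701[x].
There are 114823800 monic irreducible polynomials of degree 3 over F_701

Each element of F_{701^3} that lies in no proper subfield is a root of exactly one monic irreducible of degree 3 over F_701, and each such polynomial has 3 distinct roots in F_{701^3}. By Möbius inversion the count is N_701(3) = (1/3) Σ_{d|3} μ(3/d) · 701^d = (1/3)(μ(3)·701^1 + μ(1)·701^3) = 344471400/3 = 114823800.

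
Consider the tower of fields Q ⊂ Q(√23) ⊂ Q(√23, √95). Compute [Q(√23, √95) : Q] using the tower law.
[Q(√23, √95) : Q] = 4

[Q(√23):Q] = 2 (min poly x^2 - 23, irreducible since 23 is squarefree > 1). For the top step, suppose √95 ∈ Q(√23), say √95 = c + d√23 with c, d ∈ Q. Squaring: 95 = c^2 + 23d^2 + 2cd√23. Since √23 ∉ Q this forces 2cd = 0. If d = 0 then √95 = c ∈ Q, contradicting 95 squarefree > 1. If c = 0 then 95 = 23d^2, so 23·95 = (23d)^2 is a perfect square in Q — but 23·95 = 2185 is not a perfect square (since 23 and 95 are distinct squarefree integers). Contradiction. Hence √95 ∉ Q(√23), so x^2 - 95 stays irreducible over Q(√23) and [Q(√23, √95) : Q(√23)] = 2. By the tower law, [Q(√23, √95) : Q] = 2 · 2 = 4.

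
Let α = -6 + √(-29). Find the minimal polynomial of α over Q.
m_α(x) = x^2 + 12x + 65

From α + 6 = √(-29), squaring gives (α + 6)^2 = -29, i.e. α^2 + 12α + 36 = -29, so α^2 + 12α + 65 = 0. The discriminant of x^2 + 12x + 65 is (12)^2 - 4·(65) = 144 - 260 = -116, and 4·(-29) is not a perfect square in Q since -29 is squarefree and ≠ 1. Hence x^2 + 12x + 65 is irreducible over Q and is the minimal polynomial of α.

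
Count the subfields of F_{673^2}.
F_{673^2} has 2 subfields

The subfields of F_{p^n} are exactly the fields F_{p^d} for d | n (each is the fixed field of the unique index-d subgroup of Gal(F_{p^n}/F_p) ≅ Z/nZ). The divisors of n = 2 are {1, 2}, giving 2 subfields: F_{673^1}, F_{673^2}.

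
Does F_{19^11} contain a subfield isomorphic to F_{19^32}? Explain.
No: F_{19^32} is not a subfield of F_{19^11}

F_{p^m} embeds in F_{p^n} iff m | n. Here 32 ∤ 11 (since 11 = 0·32 + 11 with remainder 11 ≠ 0), so F_{19^32} is not a subfield of F_{19^11}. Equivalently: if it were, the tower law would give 32 = [F_{19^32}:F_19] dividing [F_{19^11}:F_19] = 11, contradiction.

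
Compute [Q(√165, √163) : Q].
[Q(√165, √163) : Q] = 4

[Q(√165):Q] = 2 (min poly x^2 - 165, irreducible since 165 is squarefree > 1). For the top step, suppose √163 ∈ Q(√165), say √163 = c + d√165 with c, d ∈ Q. Squaring: 163 = c^2 + 165d^2 + 2cd√165. Since √165 ∉ Q this forces 2cd = 0. If d = 0 then √163 = c ∈ Q, contradicting 163 squarefree > 1. If c = 0 then 163 = 165d^2, so 165·163 = (165d)^2 is a perfect square in Q — but 165·163 = 26895 is not a perfect square (since 165 and 163 are distinct squarefree integers). Contradiction. Hence √163 ∉ Q(√165), so x^2 - 163 stays irreducible over Q(√165) and [Q(√165, √163) : Q(√165)] = 2. By the tower law, [Q(√165, √163) : Q] = 2 · 2 = 4.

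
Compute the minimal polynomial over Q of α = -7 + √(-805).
m_α(x) = x^2 + 14x + 854

From α + 7 = √(-805), squaring gives (α + 7)^2 = -805, i.e. α^2 + 14α + 49 = -805, so α^2 + 14α + 854 = 0. The discriminant of x^2 + 14x + 854 is (14)^2 - 4·(854) = 196 - 3416 = -3220, and 4·(-805) is not a perfect square in Q since -805 is squarefree and ≠ 1. Hence x^2 + 14x + 854 is irreducible over Q and is the minimal polynomial of α.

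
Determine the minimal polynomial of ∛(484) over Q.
m_α(x) = x^3 - 484

α satisfies α^3 = 484, so x^3 - 484 annihilates α. By the rational root test, a rational root p/q (in lowest terms) of x^3 - 484 would satisfy p^3 = 484 q^3, forcing q = 1 and p^3 = 484; but 484 is not a perfect cube, contradiction. A monic cubic over Q with no rational root is irreducible (any nontrivial factorization would include a linear factor). Hence x^3 - 484 is the minimal polynomial of α, and in particular [Q(α):Q] = 3.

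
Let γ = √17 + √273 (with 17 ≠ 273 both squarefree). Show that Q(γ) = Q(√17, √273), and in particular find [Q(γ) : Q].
[Q(γ) : Q] = 4 (equivalently, Q(γ) = Q(√17, √273))

Obviously Q(γ) ⊆ Q(√17, √273), and [Q(√17, √273):Q] = 4 (since 17, 273 are distinct squarefree integers > 1 with 4641 not a perfect square). To show equality we compute the minimal polynomial of γ. From γ = √17 + √273: γ^2 = 17 + 2√(4641) + 273 = 290 + 2√(4641), so γ^2 - 290 = 2√(4641); squaring, (γ^2 - 290)^2 = 4·4641, i.e. γ^4 - 580γ^2 + 84100 - 18564 = 0, i.e. γ^4 - 580γ^2 + 65536 = 0. So γ is a root of x^4 - 580x^2 + 65536. This polynomial is irreducible over Q: it has no rational root (each ±√17 ± √273 is irrational), and any factorization into two quadratics over Q would force √(4641) ∈ Q (pairing opposite roots) or √17, √273 ∈ Q (other pairings), all impossible. Hence [Q(γ):Q] = 4 = [Q(√17, √273):Q], so Q(γ) = Q(√17, √273).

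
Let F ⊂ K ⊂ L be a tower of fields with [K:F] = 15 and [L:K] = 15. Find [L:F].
[L:F] = 225

The tower law says that for any tower of field extensions F ⊂ K ⊂ L with finite degrees, [L:F] = [L:K] · [K:F]. Here this gives [L:F] = 15 · 15 = 225.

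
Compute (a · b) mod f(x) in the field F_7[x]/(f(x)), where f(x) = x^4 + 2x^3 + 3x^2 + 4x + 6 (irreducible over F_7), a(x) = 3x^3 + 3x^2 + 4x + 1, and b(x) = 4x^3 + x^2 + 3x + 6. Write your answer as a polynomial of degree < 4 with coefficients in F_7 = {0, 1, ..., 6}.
a · b ≡ x^3 + 6x + 2 (mod f(x))

Multiply in F_7[x]: a(x)·b(x) = (3x^3 + 3x^2 + 4x + 1)·(4x^3 + x^2 + 3x + 6) = 5x^6 + x^5 + 3x^2 + 6x + 6. This has degree ≥ 4, so divide by f(x) over F_7: 5x^6 + x^5 + 3x^2 + 6x + 6 = (5x^2 + 5x + 3)·(x^4 + 2x^3 + 3x^2 + 4x + 6) + (x^3 + 6x + 2). Hence a·b ≡ x^3 + 6x + 2 (mod f). (F_7[x]/(f) is a field with 7^4 = 2401 elements since f is irreducible of degree 4.)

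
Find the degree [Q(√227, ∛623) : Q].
[Q(√227, ∛623) : Q] = 6

Let L = Q(√227, ∛623). Since Q(√227) ⊂ L and [Q(√227):Q] = 2, the tower law gives 2 | [L:Q]. Likewise Q(∛623) ⊂ L with [Q(∛623):Q] = 3 (because 623 is not a perfect cube), so 3 | [L:Q]. As gcd(2,3) = 1, [L:Q] is divisible by 6. Conversely L is generated over Q by √227 and ∛623, so [L:Q] ≤ 2·3 = 6. Therefore [Q(√227, ∛623) : Q] = 6.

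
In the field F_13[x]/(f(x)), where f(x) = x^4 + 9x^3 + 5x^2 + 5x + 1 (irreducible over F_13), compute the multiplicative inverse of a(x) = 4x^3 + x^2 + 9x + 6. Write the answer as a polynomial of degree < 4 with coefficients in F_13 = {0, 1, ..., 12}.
a(x)^(-1) ≡ 9x^3 + 3x^2 + 5x (mod f(x))

Since f is irreducible over F_13, F_13[x]/(f) is a field and a(x) ≠ 0 has an inverse. Apply the extended Euclidean algorithm to f(x) and a(x) in F_13[x]: f(x) = (10x + 3)·a(x) + (3x^2 + 9x + 9);  a(x) = (10x + 5)·(3x^2 + 9x + 9) + (4x);  (3x^2 + 9x + 9) = (4x + 12)·(4x) + (9). The last nonzero remainder is the constant 9 = gcd(f, a) in F_13. Back-substituting through the division chain expresses 9 = s(x)·a(x) + t(x)·f(x) with s(x) ≡ 3x^3 + x^2 + 6x (mod f), so (3x^3 + x^2 + 6x)·a(x) ≡ 9 (mod f). Multiplying by 9^(-1) ≡ 3 in F_13 gives a(x)^(-1) ≡ 3·(3x^3 + x^2 + 6x) ≡ 9x^3 + 3x^2 + 5x (mod f). Check: (4x^3 + x^2 + 9x + 6)·(9x^3 + 3x^2 + 5x) = 10x^6 + 8x^5 + 8x^3 + 11x^2 + 4x ≡ 1 (mod x^4 + 9x^3 + 5x^2 + 5x + 1).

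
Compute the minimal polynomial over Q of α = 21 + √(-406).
m_α(x) = x^2 - 42x + 847

From α - 21 = √(-406), squaring gives (α - 21)^2 = -406, i.e. α^2 - 42α + 441 = -406, so α^2 - 42α + 847 = 0. The discriminant of x^2 - 42x + 847 is (-42)^2 - 4·(847) = 1764 - 3388 = -1624, and 4·(-406) is not a perfect square in Q since -406 is squarefree and ≠ 1. Hence x^2 - 42x + 847 is irreducible over Q and is the minimal polynomial of α.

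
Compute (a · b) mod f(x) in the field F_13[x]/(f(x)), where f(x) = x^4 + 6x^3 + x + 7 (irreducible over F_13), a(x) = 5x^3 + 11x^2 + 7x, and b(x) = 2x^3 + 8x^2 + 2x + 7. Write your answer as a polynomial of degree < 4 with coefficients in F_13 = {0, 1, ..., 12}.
a · b ≡ 10x^3 + 6x^2 + 2 (mod f(x))

Multiply in F_13[x]: a(x)·b(x) = (5x^3 + 11x^2 + 7x)·(2x^3 + 8x^2 + 2x + 7) = 10x^6 + 10x^5 + 8x^4 + 9x^3 + 10x. This has degree ≥ 4, so divide by f(x) over F_13: 10x^6 + 10x^5 + 8x^4 + 9x^3 + 10x = (10x^2 + 2x + 9)·(x^4 + 6x^3 + x + 7) + (10x^3 + 6x^2 + 2). Hence a·b ≡ 10x^3 + 6x^2 + 2 (mod f). (F_13[x]/(f) is a field with 13^4 = 28561 elements since f is irreducible of degree 4.)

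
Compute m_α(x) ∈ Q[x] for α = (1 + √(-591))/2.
m_α(x) = x^2 - x + 148

From 2α - 1 = √(-591), squaring gives (2α - 1)^2 = -591, i.e. 4α^2 - 4α + 1 = -591, so α^2 - α + (1 + 591)/4 = 0. Since -591 ≡ 1 (mod 4), (1 + 591)/4 = 148 ∈ Z. The polynomial x^2 - x + 148 has discriminant 1 - 4·(148) = -591, which is not a perfect square in Q (d = -591 is squarefree and ≠ 1), so x^2 - x + 148 is irreducible over Q. It is the minimal polynomial of α.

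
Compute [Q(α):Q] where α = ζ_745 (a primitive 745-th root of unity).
[Q(α):Q] = 592

The minimal polynomial of ζ_745 over Q is the 745-th cyclotomic polynomial Φ_745(x), which is irreducible over Q and has degree φ(745) = 592. Hence [Q(α):Q] = φ(745) = 592.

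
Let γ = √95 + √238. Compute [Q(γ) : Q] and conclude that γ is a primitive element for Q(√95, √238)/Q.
[Q(γ) : Q] = 4 (equivalently, Q(γ) = Q(√95, √238))

Obviously Q(γ) ⊆ Q(√95, √238), and [Q(√95, √238):Q] = 4 (since 95, 238 are distinct squarefree integers > 1 with 22610 not a perfect square). To show equality we compute the minimal polynomial of γ. From γ = √95 + √238: γ^2 = 95 + 2√(22610) + 238 = 333 + 2√(22610), so γ^2 - 333 = 2√(22610); squaring, (γ^2 - 333)^2 = 4·22610, i.e. γ^4 - 666γ^2 + 110889 - 90440 = 0, i.e. γ^4 - 666γ^2 + 20449 = 0. So γ is a root of x^4 - 666x^2 + 20449. This polynomial is irreducible over Q: it has no rational root (each ±√95 ± √238 is irrational), and any factorization into two quadratics over Q would force √(22610) ∈ Q (pairing opposite roots) or √95, √238 ∈ Q (other pairings), all impossible. Hence [Q(γ):Q] = 4 = [Q(√95, √238):Q], so Q(γ) = Q(√95, √238).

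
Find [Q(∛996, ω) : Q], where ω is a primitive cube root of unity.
[Q(∛996, ω) : Q] = 6

[Q(∛996):Q] = 3 (min poly x^3 - 996, irreducible since 996 is not a perfect cube). [Q(ω):Q] = 2 (min poly x^2 + x + 1). Since Q(∛996) ⊂ R and ω ∉ R, we have ω ∉ Q(∛996), so x^2 + x + 1 remains irreducible over Q(∛996) and [Q(∛996, ω) : Q(∛996)] = 2. By the tower law, [Q(∛996, ω) : Q] = 3 · 2 = 6. (In fact Q(∛996, ω) is the splitting field of x^3 - 996 over Q.)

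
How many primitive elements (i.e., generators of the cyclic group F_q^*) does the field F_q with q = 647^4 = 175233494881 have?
There are φ(175233494880) = 40609382400 primitive elements

F_q^* is cyclic of order q - 1 = 175233494880. A cyclic group of order m has exactly φ(m) generators. Here m = 175233494880 = 2^5 · 3^4 · 5 · 17 · 19 · 41 · 1021, so the number of primitive elements is φ(175233494880) = 40609382400.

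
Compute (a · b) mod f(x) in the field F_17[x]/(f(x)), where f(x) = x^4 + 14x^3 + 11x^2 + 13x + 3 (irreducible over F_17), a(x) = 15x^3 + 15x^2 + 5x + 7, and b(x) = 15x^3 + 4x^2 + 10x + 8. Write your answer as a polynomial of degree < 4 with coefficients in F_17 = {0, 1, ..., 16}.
a · b ≡ 13x^3 + 6x^2 + 7x + 9 (mod f(x))

Multiply in F_17[x]: a(x)·b(x) = (15x^3 + 15x^2 + 5x + 7)·(15x^3 + 4x^2 + 10x + 8) = 4x^6 + 13x^5 + 13x^4 + 4x^3 + 11x^2 + 8x + 5. This has degree ≥ 4, so divide by f(x) over F_17: 4x^6 + 13x^5 + 13x^4 + 4x^3 + 11x^2 + 8x + 5 = (4x^2 + 8x + 10)·(x^4 + 14x^3 + 11x^2 + 13x + 3) + (13x^3 + 6x^2 + 7x + 9). Hence a·b ≡ 13x^3 + 6x^2 + 7x + 9 (mod f). (F_17[x]/(f) is a field with 17^4 = 83521 elements since f is irreducible of degree 4.)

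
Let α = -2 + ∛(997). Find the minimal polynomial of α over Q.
m_α(x) = x^3 + 6x^2 + 12x - 989

Set β = α + 2 = ∛(997), so β^3 = 997. Then (α + 2)^3 - 997 = 0, i.e. α is a root of g(x) = (x + 2)^3 - 997 = x^3 + 6x^2 + 12x - 989. Since g(x) = h(x + 2) where h(x) = x^3 - 997, and h is irreducible over Q (because 997 is not a perfect cube, so h has no rational root, and a monic cubic with no rational root is irreducible), g is also irreducible (irreducibility is preserved under the substitution x → x + 2). Hence m_α(x) = x^3 + 6x^2 + 12x - 989.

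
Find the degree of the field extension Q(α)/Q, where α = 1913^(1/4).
[Q(α):Q] = 4

α is a root of x^4 - 1913. By Eisenstein's criterion at the prime p = 1913 (which divides the constant term 1913 but p^2 = 3659569 does not, since 1913 is squarefree), x^4 - 1913 is irreducible over Q. Hence [Q(α):Q] = 4.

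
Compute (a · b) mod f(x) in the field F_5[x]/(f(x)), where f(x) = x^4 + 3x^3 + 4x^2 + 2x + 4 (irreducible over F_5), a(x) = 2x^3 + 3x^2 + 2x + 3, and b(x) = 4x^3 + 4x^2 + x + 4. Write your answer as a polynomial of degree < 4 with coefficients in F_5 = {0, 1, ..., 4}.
a · b ≡ 4x^2 + 3x + 4 (mod f(x))

Multiply in F_5[x]: a(x)·b(x) = (2x^3 + 3x^2 + 2x + 3)·(4x^3 + 4x^2 + x + 4) = 3x^6 + 2x^4 + x^3 + x^2 + x + 2. This has degree ≥ 4, so divide by f(x) over F_5: 3x^6 + 2x^4 + x^3 + x^2 + x + 2 = (3x^2 + x + 2)·(x^4 + 3x^3 + 4x^2 + 2x + 4) + (4x^2 + 3x + 4). Hence a·b ≡ 4x^2 + 3x + 4 (mod f). (F_5[x]/(f) is a field with 5^4 = 625 elements since f is irreducible of degree 4.)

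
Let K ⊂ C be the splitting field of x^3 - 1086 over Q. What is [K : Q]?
[K : Q] = 6

The roots of x^3 - 1086 are ∛1086, ω∛1086, ω^2∛1086 where ω = e^(2πi/3) is a primitive cube root of unity, so K = Q(∛1086, ω). Now [Q(∛1086):Q] = 3 (since 1086 is not a perfect cube, x^3 - 1086 is irreducible) and [Q(ω):Q] = 2. Both 2 and 3 divide [K:Q], and [K:Q] ≤ 3·2 = 6, so [K:Q] = 6. (Equivalently: Q(∛1086) ⊂ R but ω ∉ R, so [K : Q(∛1086)] = 2.)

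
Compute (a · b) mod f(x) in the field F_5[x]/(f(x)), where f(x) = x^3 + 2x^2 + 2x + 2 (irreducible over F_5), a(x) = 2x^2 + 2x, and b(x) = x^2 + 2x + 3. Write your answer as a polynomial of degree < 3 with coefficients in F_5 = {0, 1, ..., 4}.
a · b ≡ 2x^2 + 3x + 1 (mod f(x))

Multiply in F_5[x]: a(x)·b(x) = (2x^2 + 2x)·(x^2 + 2x + 3) = 2x^4 + x^3 + x. This has degree ≥ 3, so divide by f(x) over F_5: 2x^4 + x^3 + x = (2x + 2)·(x^3 + 2x^2 + 2x + 2) + (2x^2 + 3x + 1). Hence a·b ≡ 2x^2 + 3x + 1 (mod f). (F_5[x]/(f) is a field with 5^3 = 125 elements since f is irreducible of degree 3.)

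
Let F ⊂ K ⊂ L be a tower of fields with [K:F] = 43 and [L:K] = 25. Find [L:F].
[L:F] = 1075

The tower law says that for any tower of field extensions F ⊂ K ⊂ L with finite degrees, [L:F] = [L:K] · [K:F]. Here this gives [L:F] = 25 · 43 = 1075.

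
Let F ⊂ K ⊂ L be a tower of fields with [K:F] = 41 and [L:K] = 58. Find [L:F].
[L:F] = 2378

The tower law says that for any tower of field extensions F ⊂ K ⊂ L with finite degrees, [L:F] = [L:K] · [K:F]. Here this gives [L:F] = 58 · 41 = 2378.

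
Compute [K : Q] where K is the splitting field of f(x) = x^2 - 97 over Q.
[K : Q] = 2

f(x) = x^2 - 97 factors as (x - √97)(x + √97). The splitting field is K = Q(√97). Since 97 is squarefree and > 1, it is not a perfect square, so x^2 - 97 is irreducible over Q and [Q(√97) : Q] = 2. Hence [K : Q] = 2.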